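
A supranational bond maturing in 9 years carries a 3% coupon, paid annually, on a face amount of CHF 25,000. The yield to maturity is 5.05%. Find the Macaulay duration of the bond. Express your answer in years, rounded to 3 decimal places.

7.923 years

Periodic yield y = 0.0505. Discount each cash flow and weight by its year:
  t   CF        PV=CF/(1+0.0505)^t    t·PV
  1       750.00       713.9457       713.9457
  2       750.00       679.6247     1,359.2494
  3       750.00       646.9535     1,940.8606
  4       750.00       615.8530     2,463.4119
  5       750.00       586.2475     2,931.2373
  6       750.00       558.0652     3,348.3911
  7       750.00       531.2377     3,718.6637
  8       750.00       505.6998     4,045.5987
  9    25,750.00    16,527.7115   148,749.4033
  Σ                 21,365.3386   169,270.7616
Price P = Σ PV = 21,365.3386.
Macaulay duration = Σ(t·PV) / P = 169,270.7616 / 21,365.3386 = 7.92268 years.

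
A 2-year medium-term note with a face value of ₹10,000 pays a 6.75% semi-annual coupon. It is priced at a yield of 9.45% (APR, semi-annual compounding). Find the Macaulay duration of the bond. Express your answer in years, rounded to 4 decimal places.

Periodic yield y = 0.04725. Discount each cash flow and weight by its period:
  t   CF        PV=CF/(1+0.04725)^t    t·PV
  1       337.50       322.2726       322.2726
  2       337.50       307.7323       615.4645
  3       337.50       293.8480       881.5439
  4    10,337.50     8,594.3700    34,377.4800
  Σ                  9,518.2228    36,196.7610
Price P = Σ PV = 9,518.2228.
Macaulay duration = Σ(t·PV) / P = 36,196.7610 / 9,518.2228 = 3.80289 half-year periods.
In years: 3.80289 / 2 = 1.90145 years.

1.9014 years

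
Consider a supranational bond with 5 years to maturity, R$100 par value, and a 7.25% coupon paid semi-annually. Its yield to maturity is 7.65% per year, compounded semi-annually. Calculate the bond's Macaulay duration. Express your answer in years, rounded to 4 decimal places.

Periodic yield y = 0.03825. Discount each cash flow and weight by its period:
  t   CF        PV=CF/(1+0.03825)^t    t·PV
  1        3.625         3.4915         3.4915
  2        3.625         3.3628         6.7256
  3        3.625         3.2389         9.7168
  4        3.625         3.1196        12.4784
  5        3.625         3.0047        15.0234
  6        3.625         2.8940        17.3639
  7        3.625         2.7874        19.5116
  8        3.625         2.6847        21.4774
  9        3.625         2.5858        23.2720
  10     103.625        71.1943       711.9429
  Σ                     98.3636       841.0035
Price P = Σ PV = 98.3636.
Macaulay duration = Σ(t·PV) / P = 841.0035 / 98.3636 = 8.54995 half-year periods.
In years: 8.54995 / 2 = 4.27497 years.

4.2750 years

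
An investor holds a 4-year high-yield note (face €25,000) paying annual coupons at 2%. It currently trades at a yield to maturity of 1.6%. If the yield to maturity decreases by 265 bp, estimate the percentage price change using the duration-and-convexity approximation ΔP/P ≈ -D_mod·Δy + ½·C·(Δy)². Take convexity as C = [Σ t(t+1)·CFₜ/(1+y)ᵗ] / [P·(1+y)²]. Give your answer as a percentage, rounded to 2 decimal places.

With y = 0.016:
  t   CF        PV=CF/(1+0.016)^t    t·PV        t(t+1)·PV
  1       500.00       492.1260       492.1260         984.2520
  2       500.00       484.3760       968.7519       2,906.2558
  3       500.00       476.7480     1,430.2440       5,720.9760
  4    25,500.00    23,931.2481    95,724.9923     478,624.9614
  Σ                 25,384.4980    98,616.1142     488,236.4452
P = 25,384.4980; D_Mac = 3.88490 yrs; D_mod = 3.82372 yrs; C = 18.63263.
Duration effect: -3.82372 × (-0.0265) = +0.101328
Convexity effect: 0.5 × 18.63263 × (-0.0265)² = +0.0065424
ΔP/P ≈ +0.101328 + 0.0065424 = +0.107871 = +10.7871%.

+10.79%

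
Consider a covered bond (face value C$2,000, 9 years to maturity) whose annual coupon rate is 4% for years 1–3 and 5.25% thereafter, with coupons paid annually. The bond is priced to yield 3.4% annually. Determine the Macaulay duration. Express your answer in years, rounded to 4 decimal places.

Periodic yield y = 0.034. Discount each cash flow and weight by its year:
  t   CF        PV=CF/(1+0.034)^t    t·PV
  1        80.00        77.3694        77.3694
  2        80.00        74.8254       149.6508
  3        80.00        72.3650       217.0949
  4       105.00        91.8559       367.4237
  5       105.00        88.8355       444.1776
  6       105.00        85.9144       515.4865
  7       105.00        83.0894       581.6257
  8       105.00        80.3572       642.8579
  9     2,105.00     1,557.9993    14,021.9935
  Σ                  2,212.6115    17,017.6799
Price P = Σ PV = 2,212.6115.
Macaulay duration = Σ(t·PV) / P = 17,017.6799 / 2,212.6115 = 7.69122 years.

7.6912 years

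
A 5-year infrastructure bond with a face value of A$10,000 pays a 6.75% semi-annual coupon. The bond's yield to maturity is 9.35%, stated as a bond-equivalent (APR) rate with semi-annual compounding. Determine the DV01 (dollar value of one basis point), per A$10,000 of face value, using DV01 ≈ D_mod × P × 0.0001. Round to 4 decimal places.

A$3.6729

Periodic yield y = 0.04675.
  t   CF        PV=CF/(1+0.04675)^t    t·PV
  1       337.50       322.4266       322.4266
  2       337.50       308.0263       616.0527
  3       337.50       294.2692       882.8077
  4       337.50       281.1266     1,124.5063
  5       337.50       268.5709     1,342.8544
  6       337.50       256.5760     1,539.4558
  7       337.50       245.1168     1,715.8173
  8       337.50       234.1693     1,873.3547
  9       337.50       223.7109     2,013.3977
  10   10,337.50     6,546.1481    65,461.4811
  Σ                  8,980.1406    76,892.1540
P = 8,980.1406; D_Mac = 8.56247 half-year periods = 4.28123 yrs; D_mod = 4.09002 yrs.
DV01 ≈ 4.09002 × 8,980.1406 × 0.0001 = 3.672900.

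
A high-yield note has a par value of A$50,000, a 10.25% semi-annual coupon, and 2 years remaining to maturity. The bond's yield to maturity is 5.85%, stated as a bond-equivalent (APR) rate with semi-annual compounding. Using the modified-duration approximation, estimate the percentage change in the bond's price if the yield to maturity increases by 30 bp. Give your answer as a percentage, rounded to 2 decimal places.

Periodic yield y = 0.02925. Modified duration first:
  t   CF        PV=CF/(1+0.02925)^t    t·PV
  1     2,562.50     2,489.6769     2,489.6769
  2     2,562.50     2,418.9234     4,837.8469
  3     2,562.50     2,350.1807     7,050.5420
  4    52,562.50    46,837.3711   187,349.4842
  Σ                 54,096.1521   201,727.5500
P = 54,096.1521; D_Mac = 3.72906 half-year periods = 1.86453 yrs; D_mod = 1.86453/(1+0.02925) = 1.81154 yrs.
ΔP/P ≈ -D_mod · Δy = -1.81154 × (+0.003) = -0.005435 = -0.5435%.

-0.54%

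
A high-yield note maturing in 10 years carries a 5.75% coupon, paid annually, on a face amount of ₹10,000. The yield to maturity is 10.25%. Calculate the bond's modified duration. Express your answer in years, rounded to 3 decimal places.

Periodic yield y = 0.1025. First find Macaulay duration:
  t   CF        PV=CF/(1+0.1025)^t    t·PV
  1       575.00       521.5420       521.5420
  2       575.00       473.0539       946.1078
  3       575.00       429.0739     1,287.2216
  4       575.00       389.1826     1,556.7305
  5       575.00       353.0001     1,765.0006
  6       575.00       320.1815     1,921.0891
  7       575.00       290.4141     2,032.8985
  8       575.00       263.4141     2,107.3130
  9       575.00       238.9244     2,150.3194
  10   10,575.00     3,985.6063    39,856.0628
  Σ                  7,264.3929    54,144.2853
P = 7,264.3929; Macaulay duration = 54,144.2853 / 7,264.3929 = 7.45338 years.
Modified duration = D_Mac / (1 + y) = 7.45338 / 1.1025 = 6.76044 years.

6.760 years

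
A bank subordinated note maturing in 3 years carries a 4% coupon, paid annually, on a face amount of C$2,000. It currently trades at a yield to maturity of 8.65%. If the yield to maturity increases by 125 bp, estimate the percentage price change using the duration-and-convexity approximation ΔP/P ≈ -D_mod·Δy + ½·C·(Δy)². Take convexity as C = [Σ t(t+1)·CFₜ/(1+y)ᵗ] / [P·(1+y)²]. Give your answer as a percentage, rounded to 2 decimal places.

With y = 0.0865:
  t   CF        PV=CF/(1+0.0865)^t    t·PV        t(t+1)·PV
  1        80.00        73.6309        73.6309         147.2618
  2        80.00        67.7689       135.5378         406.6135
  3     2,080.00     1,621.7135     4,865.1406      19,460.5625
  Σ                  1,763.1134     5,074.3094      20,014.4378
P = 1,763.1134; D_Mac = 2.87804 yrs; D_mod = 2.64891 yrs; C = 9.61620.
Duration effect: -2.64891 × (+0.0125) = -0.033111
Convexity effect: 0.5 × 9.61620 × (0.0125)² = +0.0007513
ΔP/P ≈ -0.033111 + 0.0007513 = -0.032360 = -3.2360%.

-3.24%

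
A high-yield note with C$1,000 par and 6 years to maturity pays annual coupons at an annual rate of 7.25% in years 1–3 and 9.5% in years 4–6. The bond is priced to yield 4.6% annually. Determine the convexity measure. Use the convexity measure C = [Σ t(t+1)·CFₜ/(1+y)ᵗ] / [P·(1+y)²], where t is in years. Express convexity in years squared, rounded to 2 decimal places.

With y = 0.046:
  t   CF        PV=CF/(1+0.046)^t    t·PV        t(t+1)·PV
  1        72.50        69.3117        69.3117         138.6233
  2        72.50        66.2635       132.5271         397.5812
  3        72.50        63.3495       190.0484         760.1936
  4        95.00        79.3591       317.4365       1,587.1825
  5        95.00        75.8691       379.3457       2,276.0743
  6     1,095.00       836.0341     5,016.2048      35,113.4338
  Σ                  1,190.1871     6,104.8742      40,273.0888
P = 1,190.1871.
Convexity = Σ t(t+1)·PV / [P·(1+y)²] = 40,273.0888 / (1,190.1871 × 1.094116) = 30.92690.

30.93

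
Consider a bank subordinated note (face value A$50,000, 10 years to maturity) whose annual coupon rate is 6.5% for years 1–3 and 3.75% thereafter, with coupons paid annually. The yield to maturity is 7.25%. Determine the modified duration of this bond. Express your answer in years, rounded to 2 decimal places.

Periodic yield y = 0.0725. First find Macaulay duration:
  t   CF        PV=CF/(1+0.0725)^t    t·PV
  1     3,250.00     3,030.3030     3,030.3030
  2     3,250.00     2,825.4574     5,650.9147
  3     3,250.00     2,634.4591     7,903.3773
  4     1,875.00     1,417.1378     5,668.5510
  5     1,875.00     1,321.3406     6,606.7028
  6     1,875.00     1,232.0192     7,392.1150
  7     1,875.00     1,148.7358     8,041.1508
  8     1,875.00     1,071.0824     8,568.6588
  9     1,875.00       998.6782     8,988.1037
  10   51,875.00    25,762.3278   257,623.2776
  Σ                 41,441.5411   319,473.1548
P = 41,441.5411; Macaulay duration = 319,473.1548 / 41,441.5411 = 7.70901 years.
Modified duration = D_Mac / (1 + y) = 7.70901 / 1.0725 = 7.18789 years.

7.19 years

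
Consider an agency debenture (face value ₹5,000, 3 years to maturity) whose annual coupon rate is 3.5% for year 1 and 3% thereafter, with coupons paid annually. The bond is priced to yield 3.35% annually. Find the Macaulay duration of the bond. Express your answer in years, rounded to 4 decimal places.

Periodic yield y = 0.0335. Discount each cash flow and weight by its year:
  t   CF        PV=CF/(1+0.0335)^t    t·PV
  1       175.00       169.3275       169.3275
  2       150.00       140.4334       280.8667
  3     5,150.00     4,665.2593    13,995.7779
  Σ                  4,975.0202    14,445.9721
Price P = Σ PV = 4,975.0202.
Macaulay duration = Σ(t·PV) / P = 14,445.9721 / 4,975.0202 = 2.90370 years.

2.9037 years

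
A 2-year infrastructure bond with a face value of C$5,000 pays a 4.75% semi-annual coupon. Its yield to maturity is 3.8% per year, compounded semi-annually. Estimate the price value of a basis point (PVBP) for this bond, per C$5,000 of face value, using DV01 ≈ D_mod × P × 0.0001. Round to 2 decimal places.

C$0.97

Periodic yield y = 0.019.
  t   CF        PV=CF/(1+0.019)^t    t·PV
  1       118.75       116.5358       116.5358
  2       118.75       114.3629       228.7258
  3       118.75       112.2305       336.6916
  4     5,118.75     4,747.5242    18,990.0966
  Σ                  5,090.6534    19,672.0499
P = 5,090.6534; D_Mac = 3.86435 half-year periods = 1.93217 yrs; D_mod = 1.89615 yrs.
DV01 ≈ 1.89615 × 5,090.6534 × 0.0001 = 0.965263.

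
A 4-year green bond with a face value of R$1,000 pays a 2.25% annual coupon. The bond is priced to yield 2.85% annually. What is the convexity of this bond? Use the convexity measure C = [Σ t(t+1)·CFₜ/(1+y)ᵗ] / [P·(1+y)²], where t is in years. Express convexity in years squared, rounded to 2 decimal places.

With y = 0.0285:
  t   CF        PV=CF/(1+0.0285)^t    t·PV        t(t+1)·PV
  1        22.50        21.8765        21.8765          43.7530
  2        22.50        21.2703        42.5406         127.6219
  3        22.50        20.6809        62.0427         248.1709
  4     1,022.50       913.7894     3,655.1577      18,275.7887
  Σ                    977.6172     3,781.6176      18,695.3345
P = 977.6172.
Convexity = Σ t(t+1)·PV / [P·(1+y)²] = 18,695.3345 / (977.6172 × 1.057812) = 18.07823.

18.08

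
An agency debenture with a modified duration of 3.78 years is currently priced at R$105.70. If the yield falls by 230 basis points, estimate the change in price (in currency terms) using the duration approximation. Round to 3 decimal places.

Duration approximation: ΔP/P ≈ -D_mod · Δy = -3.78 × (-0.023) = +0.086940.
ΔP ≈ 105.70 × (+0.086940) = +9.189558.

+R$9.190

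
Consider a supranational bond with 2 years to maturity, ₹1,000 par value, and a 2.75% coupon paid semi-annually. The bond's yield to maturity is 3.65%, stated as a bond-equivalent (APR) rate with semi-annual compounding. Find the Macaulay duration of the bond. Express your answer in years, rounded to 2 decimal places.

1.96 years

Periodic yield y = 0.01825. Discount each cash flow and weight by its period:
  t   CF        PV=CF/(1+0.01825)^t    t·PV
  1        13.75        13.5036        13.5036
  2        13.75        13.2615        26.5231
  3        13.75        13.0239        39.0716
  4     1,013.75       943.0033     3,772.0130
  Σ                    982.7922     3,851.1112
Price P = Σ PV = 982.7922.
Macaulay duration = Σ(t·PV) / P = 3,851.1112 / 982.7922 = 3.91854 half-year periods.
In years: 3.91854 / 2 = 1.95927 years.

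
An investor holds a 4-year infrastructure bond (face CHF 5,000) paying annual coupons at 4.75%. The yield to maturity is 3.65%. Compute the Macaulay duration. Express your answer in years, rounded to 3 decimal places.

3.742 years

Periodic yield y = 0.0365. Discount each cash flow and weight by its year:
  t   CF        PV=CF/(1+0.0365)^t    t·PV
  1       237.50       229.1365       229.1365
  2       237.50       221.0676       442.1351
  3       237.50       213.2827       639.8482
  4     5,237.50     4,537.8152    18,151.2610
  Σ                  5,201.3021    19,462.3808
Price P = Σ PV = 5,201.3021.
Macaulay duration = Σ(t·PV) / P = 19,462.3808 / 5,201.3021 = 3.74183 years.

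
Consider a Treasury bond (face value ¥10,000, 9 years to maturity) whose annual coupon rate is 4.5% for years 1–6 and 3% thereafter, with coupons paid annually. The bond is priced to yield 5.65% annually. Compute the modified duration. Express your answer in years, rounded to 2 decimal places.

7.11 years

Periodic yield y = 0.0565. First find Macaulay duration:
  t   CF        PV=CF/(1+0.0565)^t    t·PV
  1       450.00       425.9347       425.9347
  2       450.00       403.1564       806.3127
  3       450.00       381.5962     1,144.7885
  4       450.00       361.1890     1,444.7560
  5       450.00       341.8732     1,709.3658
  6       450.00       323.5903     1,941.5418
  7       300.00       204.1901     1,429.3309
  8       300.00       193.2704     1,546.1628
  9    10,300.00     6,280.7530    56,526.7767
  Σ                  8,915.5531    66,974.9700
P = 8,915.5531; Macaulay duration = 66,974.9700 / 8,915.5531 = 7.51215 years.
Modified duration = D_Mac / (1 + y) = 7.51215 / 1.0565 = 7.11041 years.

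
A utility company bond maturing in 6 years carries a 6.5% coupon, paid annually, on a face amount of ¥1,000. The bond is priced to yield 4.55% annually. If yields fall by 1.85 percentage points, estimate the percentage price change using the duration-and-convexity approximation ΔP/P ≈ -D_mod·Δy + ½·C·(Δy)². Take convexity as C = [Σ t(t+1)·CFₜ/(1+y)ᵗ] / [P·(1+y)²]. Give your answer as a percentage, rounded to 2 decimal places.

+9.74%

With y = 0.0455:
  t   CF        PV=CF/(1+0.0455)^t    t·PV        t(t+1)·PV
  1        65.00        62.1712        62.1712         124.3424
  2        65.00        59.4655       118.9311         356.7932
  3        65.00        56.8776       170.6328         682.5312
  4        65.00        54.4023       217.6092       1,088.0459
  5        65.00        52.0347       260.1736       1,561.0414
  6     1,065.00       815.4651     4,892.7907      34,249.5347
  Σ                  1,100.4165     5,722.3085      38,062.2887
P = 1,100.4165; D_Mac = 5.20013 yrs; D_mod = 4.97382 yrs; C = 31.64388.
Duration effect: -4.97382 × (-0.0185) = +0.092016
Convexity effect: 0.5 × 31.64388 × (-0.0185)² = +0.0054151
ΔP/P ≈ +0.092016 + 0.0054151 = +0.097431 = +9.7431%.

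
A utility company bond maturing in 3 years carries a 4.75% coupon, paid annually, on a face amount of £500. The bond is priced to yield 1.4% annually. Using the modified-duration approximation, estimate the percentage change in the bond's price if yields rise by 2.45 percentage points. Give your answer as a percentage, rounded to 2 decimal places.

Periodic yield y = 0.014. Modified duration first:
  t   CF        PV=CF/(1+0.014)^t    t·PV
  1        23.75        23.4221        23.4221
  2        23.75        23.0987        46.1974
  3       523.75       502.3544     1,507.0631
  Σ                    548.8752     1,576.6826
P = 548.8752; D_Mac = 2.87257 yrs; D_mod = 2.87257/(1+0.014) = 2.83291 yrs.
ΔP/P ≈ -D_mod · Δy = -2.83291 × (+0.0245) = -0.069406 = -6.9406%.

-6.94%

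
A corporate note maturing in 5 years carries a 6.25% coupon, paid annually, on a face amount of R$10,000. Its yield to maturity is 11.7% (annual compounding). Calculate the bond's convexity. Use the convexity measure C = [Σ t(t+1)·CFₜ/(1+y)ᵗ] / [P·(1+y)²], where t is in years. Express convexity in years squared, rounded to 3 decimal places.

With y = 0.117:
  t   CF        PV=CF/(1+0.117)^t    t·PV        t(t+1)·PV
  1       625.00       559.5345       559.5345       1,119.0689
  2       625.00       500.9261     1,001.8522       3,005.5567
  3       625.00       448.4567     1,345.3700       5,381.4802
  4       625.00       401.4832     1,605.9326       8,029.6630
  5    10,625.00     6,110.3076    30,551.5380     183,309.2278
  Σ                  8,020.7080    35,064.2273     200,844.9966
P = 8,020.7080.
Convexity = Σ t(t+1)·PV / [P·(1+y)²] = 200,844.9966 / (8,020.7080 × 1.247689) = 20.06975.

20.070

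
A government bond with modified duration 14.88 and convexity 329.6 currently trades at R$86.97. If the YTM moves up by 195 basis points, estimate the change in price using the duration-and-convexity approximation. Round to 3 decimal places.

Duration effect: -D_mod·Δy = -14.88 × (+0.0195) = -0.290160
Convexity effect: ½·C·(Δy)² = 0.5 × 329.6 × (0.0195)² = +0.0626652
ΔP/P ≈ -0.290160 + 0.0626652 = -0.2274948
ΔP ≈ 86.97 × (-0.2274948) = -19.785222756.

-R$19.785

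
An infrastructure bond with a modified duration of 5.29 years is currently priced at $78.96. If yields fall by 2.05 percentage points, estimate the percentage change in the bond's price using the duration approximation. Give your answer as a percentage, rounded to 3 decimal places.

Duration approximation: ΔP/P ≈ -D_mod · Δy = -5.29 × (-0.0205) = +0.108445.
As a percentage: +10.8445%.

+10.845%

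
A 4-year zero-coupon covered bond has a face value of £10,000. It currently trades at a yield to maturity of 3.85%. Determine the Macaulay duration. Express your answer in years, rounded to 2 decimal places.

A zero-coupon bond has a single cash flow at maturity, so its Macaulay duration equals its maturity: 4 years.

4.00 years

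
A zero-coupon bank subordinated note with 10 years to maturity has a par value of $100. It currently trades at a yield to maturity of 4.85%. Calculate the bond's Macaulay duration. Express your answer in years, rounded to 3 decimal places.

10.000 years

A zero-coupon bond has a single cash flow at maturity, so its Macaulay duration equals its maturity: 10 years.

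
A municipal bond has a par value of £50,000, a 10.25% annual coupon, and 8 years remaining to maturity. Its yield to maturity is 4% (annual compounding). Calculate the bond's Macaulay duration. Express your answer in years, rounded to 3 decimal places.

6.200 years

Periodic yield y = 0.04. Discount each cash flow and weight by its year:
  t   CF        PV=CF/(1+0.04)^t    t·PV
  1     5,125.00     4,927.8846     4,927.8846
  2     5,125.00     4,738.3506     9,476.7012
  3     5,125.00     4,556.1063    13,668.3190
  4     5,125.00     4,380.8715    17,523.4859
  5     5,125.00     4,212.3764    21,061.8821
  6     5,125.00     4,050.3619    24,302.1717
  7     5,125.00     3,894.5788    27,262.0515
  8    55,125.00    40,279.2976   322,234.3804
  Σ                 71,039.8277   440,456.8765
Price P = Σ PV = 71,039.8277.
Macaulay duration = Σ(t·PV) / P = 440,456.8765 / 71,039.8277 = 6.20014 years.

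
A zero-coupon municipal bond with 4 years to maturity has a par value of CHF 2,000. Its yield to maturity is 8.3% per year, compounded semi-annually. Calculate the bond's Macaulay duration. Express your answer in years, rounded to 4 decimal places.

4.0000 years

A zero-coupon bond has a single cash flow at maturity, so its Macaulay duration equals its maturity: 4 years.
(Equivalently: 8 semi-annual periods ÷ 2 = 4 years.)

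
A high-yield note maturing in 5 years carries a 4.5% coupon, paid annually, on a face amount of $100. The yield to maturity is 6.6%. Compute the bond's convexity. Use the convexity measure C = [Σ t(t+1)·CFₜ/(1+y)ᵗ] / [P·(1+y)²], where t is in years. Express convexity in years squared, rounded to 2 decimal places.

23.36

With y = 0.066:
  t   CF        PV=CF/(1+0.066)^t    t·PV        t(t+1)·PV
  1         4.50         4.2214         4.2214           8.4428
  2         4.50         3.9600         7.9201          23.7602
  3         4.50         3.7148        11.1445          44.5782
  4         4.50         3.4848        13.9394          69.6969
  5       104.50        75.9155       379.5773       2,277.4640
  Σ                     91.2966       416.8027       2,423.9420
P = 91.2966.
Convexity = Σ t(t+1)·PV / [P·(1+y)²] = 2,423.9420 / (91.2966 × 1.136356) = 23.36433.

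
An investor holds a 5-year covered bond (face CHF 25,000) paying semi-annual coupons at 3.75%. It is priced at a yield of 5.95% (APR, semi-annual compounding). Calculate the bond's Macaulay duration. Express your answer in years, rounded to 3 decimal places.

4.581 years

Periodic yield y = 0.02975. Discount each cash flow and weight by its period:
  t   CF        PV=CF/(1+0.02975)^t    t·PV
  1       468.75       455.2076       455.2076
  2       468.75       442.0564       884.1128
  3       468.75       429.2852     1,287.8555
  4       468.75       416.8829     1,667.5316
  5       468.75       404.8389     2,024.1947
  6       468.75       393.1429     2,358.8576
  7       468.75       381.7848     2,672.4939
  8       468.75       370.7549     2,966.0390
  9       468.75       360.0436     3,240.3922
  10   25,468.75    18,997.2013   189,972.0128
  Σ                 22,651.1985   207,528.6977
Price P = Σ PV = 22,651.1985.
Macaulay duration = Σ(t·PV) / P = 207,528.6977 / 22,651.1985 = 9.16193 half-year periods.
In years: 9.16193 / 2 = 4.58097 years.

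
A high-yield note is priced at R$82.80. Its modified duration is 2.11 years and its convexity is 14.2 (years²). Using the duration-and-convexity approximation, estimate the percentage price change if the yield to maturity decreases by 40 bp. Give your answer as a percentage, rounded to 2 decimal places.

+0.86%

Duration effect: -D_mod·Δy = -2.11 × (-0.004) = +0.008440
Convexity effect: ½·C·(Δy)² = 0.5 × 14.2 × (-0.004)² = +0.0001136
ΔP/P ≈ +0.008440 + 0.0001136 = +0.0085536
= +0.85536%.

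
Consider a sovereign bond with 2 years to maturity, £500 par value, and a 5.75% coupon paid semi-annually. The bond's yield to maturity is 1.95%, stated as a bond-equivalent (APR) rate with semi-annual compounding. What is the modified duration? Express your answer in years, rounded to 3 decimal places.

1.902 years

Periodic yield y = 0.00975. First find Macaulay duration:
  t   CF        PV=CF/(1+0.00975)^t    t·PV
  1       14.375        14.2362        14.2362
  2       14.375        14.0987        28.1975
  3       14.375        13.9626        41.8878
  4      514.375       494.7940     1,979.1759
  Σ                    537.0915     2,063.4974
P = 537.0915; Macaulay duration = 2,063.4974 / 537.0915 = 3.84198 half-year periods = 1.92099 years.
Modified duration = D_Mac / (1 + y) = 1.92099 / 1.00975 = 1.90244 years.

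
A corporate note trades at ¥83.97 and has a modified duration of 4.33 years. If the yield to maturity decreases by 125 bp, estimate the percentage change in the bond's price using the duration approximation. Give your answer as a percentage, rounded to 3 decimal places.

+5.413%

Duration approximation: ΔP/P ≈ -D_mod · Δy = -4.33 × (-0.0125) = +0.054125.
As a percentage: +5.4125%.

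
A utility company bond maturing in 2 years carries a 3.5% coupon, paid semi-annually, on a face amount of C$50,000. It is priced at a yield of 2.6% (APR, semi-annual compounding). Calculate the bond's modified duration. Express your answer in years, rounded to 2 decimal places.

1.92 years

Periodic yield y = 0.013. First find Macaulay duration:
  t   CF        PV=CF/(1+0.013)^t    t·PV
  1       875.00       863.7710       863.7710
  2       875.00       852.6861     1,705.3721
  3       875.00       841.7434     2,525.2302
  4    50,875.00    48,313.2931   193,253.1725
  Σ                 50,871.4936   198,347.5458
P = 50,871.4936; Macaulay duration = 198,347.5458 / 50,871.4936 = 3.89899 half-year periods = 1.94950 years.
Modified duration = D_Mac / (1 + y) = 1.94950 / 1.013 = 1.92448 years.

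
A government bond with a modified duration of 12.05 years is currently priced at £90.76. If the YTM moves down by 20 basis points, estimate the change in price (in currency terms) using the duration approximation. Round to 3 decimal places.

Duration approximation: ΔP/P ≈ -D_mod · Δy = -12.05 × (-0.002) = +0.024100.
ΔP ≈ 90.76 × (+0.024100) = +2.187316.

+£2.187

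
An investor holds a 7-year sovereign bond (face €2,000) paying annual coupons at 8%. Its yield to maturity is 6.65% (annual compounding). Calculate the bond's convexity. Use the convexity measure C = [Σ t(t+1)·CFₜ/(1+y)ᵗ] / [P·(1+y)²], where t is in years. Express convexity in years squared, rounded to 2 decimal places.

With y = 0.0665:
  t   CF        PV=CF/(1+0.0665)^t    t·PV        t(t+1)·PV
  1       160.00       150.0234       150.0234         300.0469
  2       160.00       140.6690       281.3379         844.0137
  3       160.00       131.8978       395.6933       1,582.7731
  4       160.00       123.6735       494.6939       2,473.4694
  5       160.00       115.9620       579.8100       3,478.8599
  6       160.00       108.7314       652.3882       4,566.7172
  7     2,160.00     1,376.3463     9,634.4244      77,075.3951
  Σ                  2,147.3033    12,188.3710      90,321.2752
P = 2,147.3033.
Convexity = Σ t(t+1)·PV / [P·(1+y)²] = 90,321.2752 / (2,147.3033 × 1.137422) = 36.98068.

36.98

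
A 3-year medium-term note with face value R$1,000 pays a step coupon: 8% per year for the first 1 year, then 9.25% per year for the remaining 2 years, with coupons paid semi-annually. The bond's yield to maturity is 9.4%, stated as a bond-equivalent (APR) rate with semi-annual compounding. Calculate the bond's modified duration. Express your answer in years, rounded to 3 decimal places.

2.588 years

Periodic yield y = 0.047. First find Macaulay duration:
  t   CF        PV=CF/(1+0.047)^t    t·PV
  1        40.00        38.2044        38.2044
  2        40.00        36.4894        72.9788
  3        46.25        40.2969       120.8907
  4        46.25        38.4880       153.9519
  5        46.25        36.7602       183.8012
  6     1,046.25       794.2466     4,765.4798
  Σ                    984.4855     5,335.3068
P = 984.4855; Macaulay duration = 5,335.3068 / 984.4855 = 5.41939 half-year periods = 2.70969 years.
Modified duration = D_Mac / (1 + y) = 2.70969 / 1.047 = 2.58805 years.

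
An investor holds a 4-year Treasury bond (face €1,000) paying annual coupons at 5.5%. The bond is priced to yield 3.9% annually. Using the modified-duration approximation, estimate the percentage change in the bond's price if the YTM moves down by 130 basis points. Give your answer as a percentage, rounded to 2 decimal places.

Periodic yield y = 0.039. Modified duration first:
  t   CF        PV=CF/(1+0.039)^t    t·PV
  1        55.00        52.9355        52.9355
  2        55.00        50.9485       101.8970
  3        55.00        49.0361       147.1083
  4     1,055.00       905.2953     3,621.1812
  Σ                  1,058.2155     3,923.1221
P = 1,058.2155; D_Mac = 3.70730 yrs; D_mod = 3.70730/(1+0.039) = 3.56814 yrs.
ΔP/P ≈ -D_mod · Δy = -3.56814 × (-0.013) = +0.046386 = +4.6386%.

+4.64%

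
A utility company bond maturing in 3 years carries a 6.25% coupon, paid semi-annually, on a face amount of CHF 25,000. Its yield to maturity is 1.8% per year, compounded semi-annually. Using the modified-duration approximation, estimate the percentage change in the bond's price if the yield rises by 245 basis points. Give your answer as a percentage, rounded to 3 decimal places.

Periodic yield y = 0.009. Modified duration first:
  t   CF        PV=CF/(1+0.009)^t    t·PV
  1       781.25       774.2815       774.2815
  2       781.25       767.3751     1,534.7502
  3       781.25       760.5303     2,281.5910
  4       781.25       753.7466     3,014.9864
  5       781.25       747.0234     3,735.1169
  6    25,781.25    24,431.8848   146,591.3091
  Σ                 28,234.8417   157,932.0350
P = 28,234.8417; D_Mac = 5.59352 half-year periods = 2.79676 yrs; D_mod = 2.79676/(1+0.009) = 2.77181 yrs.
ΔP/P ≈ -D_mod · Δy = -2.77181 × (+0.0245) = -0.067909 = -6.7909%.

-6.791%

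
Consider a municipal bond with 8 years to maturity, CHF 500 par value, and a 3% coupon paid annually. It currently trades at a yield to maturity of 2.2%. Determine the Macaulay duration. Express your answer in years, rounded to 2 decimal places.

Periodic yield y = 0.022. Discount each cash flow and weight by its year:
  t   CF        PV=CF/(1+0.022)^t    t·PV
  1        15.00        14.6771        14.6771
  2        15.00        14.3612        28.7223
  3        15.00        14.0520        42.1560
  4        15.00        13.7495        54.9981
  5        15.00        13.4535        67.2677
  6        15.00        13.1639        78.9836
  7        15.00        12.8806        90.1640
  8       515.00       432.7131     3,461.7050
  Σ                    529.0510     3,838.6739
Price P = Σ PV = 529.0510.
Macaulay duration = Σ(t·PV) / P = 3,838.6739 / 529.0510 = 7.25577 years.

7.26 years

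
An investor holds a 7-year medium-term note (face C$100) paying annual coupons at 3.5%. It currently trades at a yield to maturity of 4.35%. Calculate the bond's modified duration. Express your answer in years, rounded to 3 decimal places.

Periodic yield y = 0.0435. First find Macaulay duration:
  t   CF        PV=CF/(1+0.0435)^t    t·PV
  1         3.50         3.3541         3.3541
  2         3.50         3.2143         6.4286
  3         3.50         3.0803         9.2409
  4         3.50         2.9519        11.8075
  5         3.50         2.8288        14.1441
  6         3.50         2.7109        16.2654
  7       103.50        76.8233       537.7634
  Σ                     94.9636       599.0039
P = 94.9636; Macaulay duration = 599.0039 / 94.9636 = 6.30772 years.
Modified duration = D_Mac / (1 + y) = 6.30772 / 1.0435 = 6.04477 years.

6.045 years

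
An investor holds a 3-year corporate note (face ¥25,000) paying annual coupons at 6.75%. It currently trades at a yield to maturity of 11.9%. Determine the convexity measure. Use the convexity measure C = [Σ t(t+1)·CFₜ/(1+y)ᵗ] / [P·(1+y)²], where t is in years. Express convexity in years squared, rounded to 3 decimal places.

8.739

With y = 0.119:
  t   CF        PV=CF/(1+0.119)^t    t·PV        t(t+1)·PV
  1     1,687.50     1,508.0429     1,508.0429       3,016.0858
  2     1,687.50     1,347.6701     2,695.3403       8,086.0209
  3    26,687.50    19,046.6075    57,139.8226     228,559.2903
  Σ                 21,902.3206    61,343.2058     239,661.3970
P = 21,902.3206.
Convexity = Σ t(t+1)·PV / [P·(1+y)²] = 239,661.3970 / (21,902.3206 × 1.252161) = 8.73872.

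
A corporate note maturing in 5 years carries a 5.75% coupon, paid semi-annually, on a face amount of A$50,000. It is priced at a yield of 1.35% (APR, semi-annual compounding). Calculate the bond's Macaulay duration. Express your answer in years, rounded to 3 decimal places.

4.479 years

Periodic yield y = 0.00675. Discount each cash flow and weight by its period:
  t   CF        PV=CF/(1+0.00675)^t    t·PV
  1     1,437.50     1,427.8619     1,427.8619
  2     1,437.50     1,418.2885     2,836.5770
  3     1,437.50     1,408.7792     4,226.3377
  4     1,437.50     1,399.3337     5,597.3349
  5     1,437.50     1,389.9515     6,949.7577
  6     1,437.50     1,380.6323     8,283.7937
  7     1,437.50     1,371.3755     9,599.6285
  8     1,437.50     1,362.1808    10,897.4462
  9     1,437.50     1,353.0477    12,177.4293
  10   51,437.50    48,090.9626   480,909.6256
  Σ                 60,602.4137   542,905.7926
Price P = Σ PV = 60,602.4137.
Macaulay duration = Σ(t·PV) / P = 542,905.7926 / 60,602.4137 = 8.95848 half-year periods.
In years: 8.95848 / 2 = 4.47924 years.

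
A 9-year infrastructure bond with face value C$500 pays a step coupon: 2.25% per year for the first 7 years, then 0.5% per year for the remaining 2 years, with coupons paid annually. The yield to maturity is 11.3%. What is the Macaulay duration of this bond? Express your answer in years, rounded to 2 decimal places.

Periodic yield y = 0.113. Discount each cash flow and weight by its year:
  t   CF        PV=CF/(1+0.113)^t    t·PV
  1        11.25        10.1078        10.1078
  2        11.25         9.0816        18.1632
  3        11.25         8.1596        24.4787
  4        11.25         7.3311        29.3246
  5        11.25         6.5868        32.9342
  6        11.25         5.9181        35.5085
  7        11.25         5.3172        37.2207
  8         2.50         1.0616         8.4931
  9       502.50       191.7254     1,725.5283
  Σ                    245.2893     1,921.7592
Price P = Σ PV = 245.2893.
Macaulay duration = Σ(t·PV) / P = 1,921.7592 / 245.2893 = 7.83466 years.

7.83 years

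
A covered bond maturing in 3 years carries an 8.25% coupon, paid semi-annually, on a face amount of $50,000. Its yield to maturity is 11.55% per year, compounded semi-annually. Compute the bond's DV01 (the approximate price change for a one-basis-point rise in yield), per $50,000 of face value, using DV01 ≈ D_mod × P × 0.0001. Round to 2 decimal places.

$11.74

Periodic yield y = 0.05775.
  t   CF        PV=CF/(1+0.05775)^t    t·PV
  1     2,062.50     1,949.8936     1,949.8936
  2     2,062.50     1,843.4353     3,686.8705
  3     2,062.50     1,742.7892     5,228.3675
  4     2,062.50     1,647.6381     6,590.5523
  5     2,062.50     1,557.6819     7,788.4097
  6    52,062.50    37,172.9318   223,037.5907
  Σ                 45,914.3699   248,281.6845
P = 45,914.3699; D_Mac = 5.40749 half-year periods = 2.70375 yrs; D_mod = 2.55613 yrs.
DV01 ≈ 2.55613 × 45,914.3699 × 0.0001 = 11.736312.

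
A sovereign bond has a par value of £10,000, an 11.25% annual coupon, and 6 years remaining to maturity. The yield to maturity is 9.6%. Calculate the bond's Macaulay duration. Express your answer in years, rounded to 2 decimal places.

4.72 years

Periodic yield y = 0.096. Discount each cash flow and weight by its year:
  t   CF        PV=CF/(1+0.096)^t    t·PV
  1     1,125.00     1,026.4599     1,026.4599
  2     1,125.00       936.5510     1,873.1019
  3     1,125.00       854.5173     2,563.5519
  4     1,125.00       779.6691     3,118.6763
  5     1,125.00       711.3769     3,556.8844
  6    11,125.00     6,418.5465    38,511.2793
  Σ                 10,727.1206    50,649.9537
Price P = Σ PV = 10,727.1206.
Macaulay duration = Σ(t·PV) / P = 50,649.9537 / 10,727.1206 = 4.72167 years.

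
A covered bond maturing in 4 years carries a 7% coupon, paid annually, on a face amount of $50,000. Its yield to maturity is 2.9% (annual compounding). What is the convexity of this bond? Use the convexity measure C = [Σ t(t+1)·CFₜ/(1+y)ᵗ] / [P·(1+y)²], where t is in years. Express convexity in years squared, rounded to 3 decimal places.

16.706

With y = 0.029:
  t   CF        PV=CF/(1+0.029)^t    t·PV        t(t+1)·PV
  1     3,500.00     3,401.3605     3,401.3605       6,802.7211
  2     3,500.00     3,305.5010     6,611.0020      19,833.0061
  3     3,500.00     3,212.3431     9,637.0292      38,548.1168
  4    53,500.00    47,719.1043   190,876.4171     954,382.0854
  Σ                 57,638.3089   210,525.8088   1,019,565.9293
P = 57,638.3089.
Convexity = Σ t(t+1)·PV / [P·(1+y)²] = 1,019,565.9293 / (57,638.3089 × 1.058841) = 16.70603.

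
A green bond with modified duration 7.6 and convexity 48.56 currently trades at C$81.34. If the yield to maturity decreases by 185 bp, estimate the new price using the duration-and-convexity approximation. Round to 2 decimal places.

Duration effect: -D_mod·Δy = -7.6 × (-0.0185) = +0.140600
Convexity effect: ½·C·(Δy)² = 0.5 × 48.56 × (-0.0185)² = +0.00830983
ΔP/P ≈ +0.140600 + 0.00830983 = +0.14890983
New price ≈ 81.34 × (1 + 0.14890983) = 93.4523255722.

C$93.45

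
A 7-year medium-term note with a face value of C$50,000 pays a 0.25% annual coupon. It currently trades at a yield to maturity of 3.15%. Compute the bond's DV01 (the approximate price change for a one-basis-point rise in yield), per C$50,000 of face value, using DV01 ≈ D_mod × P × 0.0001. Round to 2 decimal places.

Periodic yield y = 0.0315.
  t   CF        PV=CF/(1+0.0315)^t    t·PV
  1       125.00       121.1827       121.1827
  2       125.00       117.4821       234.9641
  3       125.00       113.8944       341.6832
  4       125.00       110.4163       441.6651
  5       125.00       107.0444       535.2219
  6       125.00       103.7754       622.6527
  7    50,125.00    40,343.1458   282,402.0204
  Σ                 41,016.9411   284,699.3901
P = 41,016.9411; D_Mac = 6.94102 yrs; D_mod = 6.72905 yrs.
DV01 ≈ 6.72905 × 41,016.9411 × 0.0001 = 27.600523.

C$27.60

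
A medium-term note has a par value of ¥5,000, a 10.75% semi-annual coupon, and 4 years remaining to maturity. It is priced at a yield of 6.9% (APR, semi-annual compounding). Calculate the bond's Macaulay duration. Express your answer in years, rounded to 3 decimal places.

Periodic yield y = 0.0345. Discount each cash flow and weight by its period:
  t   CF        PV=CF/(1+0.0345)^t    t·PV
  1       268.75       259.7873       259.7873
  2       268.75       251.1236       502.2471
  3       268.75       242.7487       728.2462
  4       268.75       234.6532       938.6128
  5       268.75       226.8277     1,134.1383
  6       268.75       219.2631     1,315.5785
  7       268.75       211.9508     1,483.6554
  8     5,268.75     4,016.6467    32,133.1735
  Σ                  5,663.0010    38,495.4392
Price P = Σ PV = 5,663.0010.
Macaulay duration = Σ(t·PV) / P = 38,495.4392 / 5,663.0010 = 6.79771 half-year periods.
In years: 6.79771 / 2 = 3.39886 years.

3.399 years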